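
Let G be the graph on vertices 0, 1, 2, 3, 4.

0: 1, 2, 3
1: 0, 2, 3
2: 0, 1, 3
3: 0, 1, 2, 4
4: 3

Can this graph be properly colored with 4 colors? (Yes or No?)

The chromatic number is 4. 0, 1, 2, 3 are pairwise adjacent (a clique of size 4), so at least 4 colors are needed.
A valid assignment using 4 colors: 0=blue, 1=yellow, 2=green, 3=red, 4=blue.
That is already a proper 4-coloring.

Yes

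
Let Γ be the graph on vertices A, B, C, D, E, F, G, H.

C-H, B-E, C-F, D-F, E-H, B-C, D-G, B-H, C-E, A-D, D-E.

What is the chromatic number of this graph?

B, C, E, H form a clique, so at least 4 colors are needed.
4 colors suffice: color 1 → {C, D}; color 2 → {A, E, F, G}; color 3 → {H}; color 4 → {B}. Every edge joins two different colors.

4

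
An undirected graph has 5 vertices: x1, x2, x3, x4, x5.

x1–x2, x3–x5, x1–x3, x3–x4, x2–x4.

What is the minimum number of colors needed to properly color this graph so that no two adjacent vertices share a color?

2

x3 and x5 are adjacent, so at least 2 colors are needed.
2 colors suffice: color 1 → {x2, x3}; color 2 → {x1, x4, x5}. Each edge has distinct colors on its endpoints.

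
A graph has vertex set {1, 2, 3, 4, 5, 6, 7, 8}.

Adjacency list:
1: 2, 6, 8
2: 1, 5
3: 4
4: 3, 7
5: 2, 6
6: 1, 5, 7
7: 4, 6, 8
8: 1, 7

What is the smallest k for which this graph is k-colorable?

1 and 8 are adjacent, so at least 2 colors are needed.
2 colors suffice: color red → {1, 3, 5, 7}; color blue → {2, 4, 6, 8}. Every edge joins two different colors.

2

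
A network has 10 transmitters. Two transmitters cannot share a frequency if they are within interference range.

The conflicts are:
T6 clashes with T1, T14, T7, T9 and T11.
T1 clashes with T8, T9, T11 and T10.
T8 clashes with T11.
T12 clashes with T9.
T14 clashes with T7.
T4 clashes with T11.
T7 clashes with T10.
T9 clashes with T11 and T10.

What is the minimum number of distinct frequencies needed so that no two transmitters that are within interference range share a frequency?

4

T6, T1, T9, T11 pairwise conflict, so at least 4 frequencies are needed.
4 frequencies suffice: frequency 1 → {T6, T8, T12, T4, T10}; frequency 2 → {T1, T7}; frequency 3 → {T14, T11}; frequency 4 → {T9}. Each listed conflict is separated.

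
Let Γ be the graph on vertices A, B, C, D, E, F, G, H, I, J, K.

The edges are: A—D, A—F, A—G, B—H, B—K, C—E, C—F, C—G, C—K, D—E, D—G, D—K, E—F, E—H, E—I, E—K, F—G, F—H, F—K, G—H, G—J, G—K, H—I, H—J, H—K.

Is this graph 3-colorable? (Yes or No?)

No

C, E, F, K are pairwise adjacent (a clique of size 4), so at least 4 colors are needed.
So 3 colors are not enough.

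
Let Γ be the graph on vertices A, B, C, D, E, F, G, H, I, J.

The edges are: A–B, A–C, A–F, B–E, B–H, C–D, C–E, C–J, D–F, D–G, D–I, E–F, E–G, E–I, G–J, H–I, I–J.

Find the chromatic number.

I and J are adjacent, so at least 2 colors are needed.
2 colors suffice: color 1 → {A, D, E, H, J}; color 2 → {B, C, F, G, I}. Each edge has distinct colors on its endpoints.

2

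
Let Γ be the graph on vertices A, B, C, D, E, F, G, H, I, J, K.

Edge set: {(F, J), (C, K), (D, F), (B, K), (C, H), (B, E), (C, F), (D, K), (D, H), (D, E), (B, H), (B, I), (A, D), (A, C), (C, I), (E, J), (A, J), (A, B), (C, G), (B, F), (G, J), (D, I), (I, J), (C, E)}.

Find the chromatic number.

2

D and H are adjacent, so at least 2 colors are needed.
2 colors suffice: color 1 → {B, C, D, J}; color 2 → {A, E, F, G, H, I, K}. Every edge joins two different colors.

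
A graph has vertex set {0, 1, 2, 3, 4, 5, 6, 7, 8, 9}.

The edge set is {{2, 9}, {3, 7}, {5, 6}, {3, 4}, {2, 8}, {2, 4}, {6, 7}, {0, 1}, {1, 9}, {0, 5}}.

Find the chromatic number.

3

The cycle 7-6-5-0-1-9-2-4-3-7 has odd length 9, so it cannot be 2-colored; at least 3 colors are needed.
3 colors suffice: color a → {1, 2, 3, 5}; color b → {0, 4, 7, 8, 9}; color c → {6}. Each edge has distinct colors on its endpoints.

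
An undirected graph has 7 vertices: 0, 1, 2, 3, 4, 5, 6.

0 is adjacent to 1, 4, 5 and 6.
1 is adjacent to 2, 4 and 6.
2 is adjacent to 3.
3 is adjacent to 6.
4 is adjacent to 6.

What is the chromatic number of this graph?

0, 1, 4, 6 are pairwise adjacent (a clique of size 4), so at least 4 colors are needed.
One proper 4-coloring: 0=c, 1=a, 2=b, 3=a, 4=d, 5=a, 6=b. No two adjacent vertices share a color.

4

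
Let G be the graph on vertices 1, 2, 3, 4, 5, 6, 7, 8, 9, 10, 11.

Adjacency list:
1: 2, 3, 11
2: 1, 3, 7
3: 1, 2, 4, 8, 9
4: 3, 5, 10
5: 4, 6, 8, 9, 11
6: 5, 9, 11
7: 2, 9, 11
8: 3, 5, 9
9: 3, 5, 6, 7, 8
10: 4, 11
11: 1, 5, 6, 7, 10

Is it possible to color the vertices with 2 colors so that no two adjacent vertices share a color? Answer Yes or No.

5, 6, 9 are mutually adjacent, so at least 3 colors are needed.
So 2 colors are not enough.

No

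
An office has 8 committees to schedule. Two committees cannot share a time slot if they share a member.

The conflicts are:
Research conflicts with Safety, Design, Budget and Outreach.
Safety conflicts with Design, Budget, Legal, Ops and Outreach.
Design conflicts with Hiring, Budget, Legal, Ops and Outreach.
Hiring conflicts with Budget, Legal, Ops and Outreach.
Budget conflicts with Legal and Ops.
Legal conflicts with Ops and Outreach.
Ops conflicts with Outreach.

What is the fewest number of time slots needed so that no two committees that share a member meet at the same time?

5

Design, Hiring, Legal, Ops, Outreach all conflict with each other, so at least 5 time slots are needed.
5 time slots suffice: Research=3, Safety=5, Design=1, Hiring=5, Budget=2, Legal=4, Ops=3, Outreach=2. Each listed conflict is separated.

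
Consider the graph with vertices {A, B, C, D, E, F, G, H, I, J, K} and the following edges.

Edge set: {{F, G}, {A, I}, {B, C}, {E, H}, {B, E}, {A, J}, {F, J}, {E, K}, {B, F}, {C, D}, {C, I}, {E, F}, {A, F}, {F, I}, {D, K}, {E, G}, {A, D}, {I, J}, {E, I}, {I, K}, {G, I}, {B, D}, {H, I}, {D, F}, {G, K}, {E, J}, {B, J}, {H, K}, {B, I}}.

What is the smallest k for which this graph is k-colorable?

B, E, F, I, J are pairwise adjacent (a clique of size 5), so at least 5 colors are needed.
5 colors suffice: color 1 → {D, I}; color 2 → {A, C, E}; color 3 → {F, K}; color 4 → {B, G, H}; color 5 → {J}. No two adjacent vertices share a color.

5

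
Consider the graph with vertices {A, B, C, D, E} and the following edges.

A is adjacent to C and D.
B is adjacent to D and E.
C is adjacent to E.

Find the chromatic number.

The cycle C-E-B-D-A-C has odd length 5, so it cannot be 2-colored; at least 3 colors are needed.
3 colors suffice: color red → {B, C}; color blue → {D, E}; color green → {A}. Every edge joins two different colors.

3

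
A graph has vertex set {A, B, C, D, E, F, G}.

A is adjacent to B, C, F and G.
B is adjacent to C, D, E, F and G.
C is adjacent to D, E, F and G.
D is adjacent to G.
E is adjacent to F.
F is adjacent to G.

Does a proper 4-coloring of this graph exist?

A, B, C, F, G are mutually adjacent (a clique of size 5), so at least 5 colors are needed.
So 4 colors are not enough.

No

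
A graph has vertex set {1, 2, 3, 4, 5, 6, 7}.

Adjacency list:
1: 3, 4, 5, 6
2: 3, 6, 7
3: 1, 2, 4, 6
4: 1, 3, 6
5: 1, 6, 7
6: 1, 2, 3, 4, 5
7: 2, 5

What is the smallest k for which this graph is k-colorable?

1, 3, 4, 6 are pairwise adjacent (a clique of size 4), so at least 4 colors are needed.
A valid assignment using 4 colors: 1=blue, 2=blue, 3=green, 4=yellow, 5=green, 6=red, 7=red. No two adjacent vertices share a color.

4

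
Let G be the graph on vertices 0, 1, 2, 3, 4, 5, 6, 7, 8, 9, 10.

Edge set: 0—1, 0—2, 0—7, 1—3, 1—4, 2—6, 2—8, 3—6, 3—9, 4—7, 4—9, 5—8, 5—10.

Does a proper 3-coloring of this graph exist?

Yes

The chromatic number is 3. The cycle 6-3-1-0-2-6 has odd length 5, so it cannot be 2-colored; at least 3 colors are needed.
3 colors suffice: 0=red, 1=blue, 2=blue, 3=red, 4=red, 5=blue, 6=green, 7=blue, 8=red, 9=blue, 10=red.
That is already a proper 3-coloring.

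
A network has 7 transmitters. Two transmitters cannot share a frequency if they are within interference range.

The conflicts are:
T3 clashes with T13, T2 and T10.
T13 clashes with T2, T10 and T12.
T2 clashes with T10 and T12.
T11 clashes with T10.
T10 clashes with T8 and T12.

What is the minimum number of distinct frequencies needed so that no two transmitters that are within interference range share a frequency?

T3, T13, T2, T10 are mutually in conflict, so at least 4 frequencies are needed.
4 frequencies suffice: frequency 1 → {T10}; frequency 2 → {T2, T11, T8}; frequency 3 → {T13}; frequency 4 → {T3, T12}. Each listed conflict is separated.

4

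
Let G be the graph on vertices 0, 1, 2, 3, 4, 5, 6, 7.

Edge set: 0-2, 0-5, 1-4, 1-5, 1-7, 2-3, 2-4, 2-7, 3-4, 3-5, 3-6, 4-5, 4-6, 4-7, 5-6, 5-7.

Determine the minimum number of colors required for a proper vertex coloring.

1, 4, 5, 7 form a clique, so at least 4 colors are needed.
4 colors suffice: 0=red, 1=yellow, 2=blue, 3=green, 4=red, 5=blue, 6=yellow, 7=green. No two adjacent vertices share a color.

4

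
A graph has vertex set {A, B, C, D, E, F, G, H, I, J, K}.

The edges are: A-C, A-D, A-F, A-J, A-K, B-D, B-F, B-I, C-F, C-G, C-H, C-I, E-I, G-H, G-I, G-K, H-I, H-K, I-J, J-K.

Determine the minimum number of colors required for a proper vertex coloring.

C, G, H, I form a clique, so at least 4 colors are needed.
4 colors suffice: color 1 → {A, I}; color 2 → {B, C, E, K}; color 3 → {D, F, H, J}; color 4 → {G}. Every edge joins two different colors.

4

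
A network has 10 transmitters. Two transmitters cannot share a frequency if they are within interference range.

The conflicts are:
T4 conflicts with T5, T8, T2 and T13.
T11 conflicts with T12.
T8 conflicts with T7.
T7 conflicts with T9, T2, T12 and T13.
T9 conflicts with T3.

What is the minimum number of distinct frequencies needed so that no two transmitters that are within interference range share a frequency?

2

T4 and T8 conflict, so at least 2 frequencies are needed.
Using 2 frequencies: T4=1, T5=2, T11=1, T8=2, T7=1, T9=2, T3=1, T2=2, T12=2, T13=2. No two conflicting transmitters share a frequency.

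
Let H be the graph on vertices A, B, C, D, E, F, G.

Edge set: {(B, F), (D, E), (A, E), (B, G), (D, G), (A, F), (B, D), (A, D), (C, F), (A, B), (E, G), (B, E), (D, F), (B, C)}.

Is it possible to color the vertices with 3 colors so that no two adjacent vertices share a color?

No

A, B, D, E form a clique, so at least 4 colors are needed.
So 3 colors are not enough.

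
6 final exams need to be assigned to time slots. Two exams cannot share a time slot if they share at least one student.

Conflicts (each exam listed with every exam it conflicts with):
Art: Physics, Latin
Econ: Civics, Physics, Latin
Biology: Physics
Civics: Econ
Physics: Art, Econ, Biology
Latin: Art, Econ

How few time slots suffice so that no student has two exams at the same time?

Art and Physics conflict, so at least 2 time slots are needed.
2 time slots suffice: time slot 1 → {Art, Econ, Biology}; time slot 2 → {Civics, Physics, Latin}. Every pair that conflicts lands in different time slots.

2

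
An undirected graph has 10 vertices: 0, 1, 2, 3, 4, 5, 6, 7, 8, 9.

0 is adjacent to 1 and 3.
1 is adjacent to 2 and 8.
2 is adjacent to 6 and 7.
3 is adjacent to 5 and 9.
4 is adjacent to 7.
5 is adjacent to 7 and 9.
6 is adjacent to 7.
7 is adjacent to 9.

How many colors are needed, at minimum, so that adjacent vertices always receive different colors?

2, 6, 7 are mutually adjacent, so at least 3 colors are needed.
3 colors suffice: color a → {1, 3, 7}; color b → {0, 2, 4, 5, 8}; color c → {6, 9}. No two adjacent vertices share a color.

3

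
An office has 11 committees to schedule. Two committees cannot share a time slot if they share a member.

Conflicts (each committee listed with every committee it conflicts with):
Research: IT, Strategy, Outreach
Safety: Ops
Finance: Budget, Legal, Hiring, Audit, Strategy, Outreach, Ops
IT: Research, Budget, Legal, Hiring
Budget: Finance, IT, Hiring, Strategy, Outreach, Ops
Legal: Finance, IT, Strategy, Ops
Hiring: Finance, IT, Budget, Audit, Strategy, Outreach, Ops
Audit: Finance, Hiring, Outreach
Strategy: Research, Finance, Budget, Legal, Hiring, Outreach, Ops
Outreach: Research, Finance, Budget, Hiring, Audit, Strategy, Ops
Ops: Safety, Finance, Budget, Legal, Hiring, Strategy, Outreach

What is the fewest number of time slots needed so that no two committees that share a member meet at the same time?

Finance, Budget, Hiring, Strategy, Outreach, Ops are mutually in conflict, so at least 6 time slots are needed.
6 time slots suffice: time slot 1 → {Research, Safety, Legal, Hiring}; time slot 2 → {IT, Outreach}; time slot 3 → {Audit, Ops}; time slot 4 → {Strategy}; time slot 5 → {Finance}; time slot 6 → {Budget}. Each listed conflict is separated.

6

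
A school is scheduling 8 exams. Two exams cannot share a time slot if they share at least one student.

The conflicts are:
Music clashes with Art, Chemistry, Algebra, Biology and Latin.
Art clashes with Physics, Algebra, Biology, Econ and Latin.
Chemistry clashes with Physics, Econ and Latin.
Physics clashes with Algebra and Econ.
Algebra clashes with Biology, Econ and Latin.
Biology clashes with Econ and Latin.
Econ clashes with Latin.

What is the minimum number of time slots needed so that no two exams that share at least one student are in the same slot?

5

Music, Art, Algebra, Biology, Latin all conflict with each other, so at least 5 time slots are needed.
A valid assignment using 5 time slots: Music=1, Art=2, Chemistry=2, Physics=4, Algebra=3, Biology=5, Econ=1, Latin=4. No two conflicting exams share a time slot.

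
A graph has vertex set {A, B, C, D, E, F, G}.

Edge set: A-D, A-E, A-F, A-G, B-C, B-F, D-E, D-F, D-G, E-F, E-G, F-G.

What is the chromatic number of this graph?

5

A, D, E, F, G are mutually adjacent (a clique of size 5), so at least 5 colors are needed.
5 colors suffice: A=2, B=2, C=1, D=3, E=5, F=1, G=4. Each edge has distinct colors on its endpoints.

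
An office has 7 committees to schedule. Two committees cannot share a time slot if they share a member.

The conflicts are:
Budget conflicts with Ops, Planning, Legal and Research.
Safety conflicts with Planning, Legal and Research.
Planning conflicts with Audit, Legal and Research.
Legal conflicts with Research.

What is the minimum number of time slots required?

4

Budget, Planning, Legal, Research all conflict with each other, so at least 4 time slots are needed.
4 time slots suffice: time slot 1 → {Ops, Planning}; time slot 2 → {Budget, Safety, Audit}; time slot 3 → {Legal}; time slot 4 → {Research}. Each listed conflict is separated.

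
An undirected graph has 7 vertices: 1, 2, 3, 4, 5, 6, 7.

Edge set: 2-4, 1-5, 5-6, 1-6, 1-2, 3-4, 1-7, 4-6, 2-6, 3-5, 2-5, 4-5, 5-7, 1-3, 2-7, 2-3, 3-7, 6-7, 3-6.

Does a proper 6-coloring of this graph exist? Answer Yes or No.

Yes

The chromatic number is 6. 1, 2, 3, 5, 6, 7 are mutually adjacent (a clique of size 6), so at least 6 colors are needed.
6 colors suffice: color a → {2}; color b → {6}; color c → {3}; color d → {5}; color e → {1, 4}; color f → {7}.
That is already a proper 6-coloring.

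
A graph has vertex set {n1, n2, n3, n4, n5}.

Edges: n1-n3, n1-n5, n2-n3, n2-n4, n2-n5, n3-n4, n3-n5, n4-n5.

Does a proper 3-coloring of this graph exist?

No

n2, n3, n4, n5 are mutually adjacent (a clique of size 4), so at least 4 colors are needed.
So 3 colors are not enough.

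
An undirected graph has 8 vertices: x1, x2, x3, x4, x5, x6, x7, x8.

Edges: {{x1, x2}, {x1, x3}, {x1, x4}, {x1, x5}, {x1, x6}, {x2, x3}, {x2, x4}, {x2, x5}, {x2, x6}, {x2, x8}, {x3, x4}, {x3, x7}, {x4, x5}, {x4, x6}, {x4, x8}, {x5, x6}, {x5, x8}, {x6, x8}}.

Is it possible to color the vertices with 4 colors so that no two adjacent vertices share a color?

No

x1, x2, x4, x5, x6 form a clique, so at least 5 colors are needed.
So 4 colors are not enough.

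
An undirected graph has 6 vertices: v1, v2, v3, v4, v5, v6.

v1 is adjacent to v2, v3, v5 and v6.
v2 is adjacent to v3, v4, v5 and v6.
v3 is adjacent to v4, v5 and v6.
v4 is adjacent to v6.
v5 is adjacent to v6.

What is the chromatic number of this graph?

v1, v2, v3, v5, v6 form a clique, so at least 5 colors are needed.
5 colors suffice: v1=4, v2=2, v3=1, v4=4, v5=5, v6=3. Every edge joins two different colors.

5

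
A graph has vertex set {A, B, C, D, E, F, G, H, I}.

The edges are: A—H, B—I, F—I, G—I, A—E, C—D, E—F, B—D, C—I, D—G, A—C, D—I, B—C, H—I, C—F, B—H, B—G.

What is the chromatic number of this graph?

B, C, D, I form a clique, so at least 4 colors are needed.
4 colors suffice: color 1 → {A, I}; color 2 → {C, E, G, H}; color 3 → {B, F}; color 4 → {D}. No two adjacent vertices share a color.

4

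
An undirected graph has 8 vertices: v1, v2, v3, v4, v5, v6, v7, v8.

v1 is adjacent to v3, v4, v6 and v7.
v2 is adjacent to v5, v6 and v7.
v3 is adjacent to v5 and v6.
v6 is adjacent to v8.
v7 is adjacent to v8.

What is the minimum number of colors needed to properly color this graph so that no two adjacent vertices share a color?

3

v1, v3, v6 are mutually adjacent, so at least 3 colors are needed.
A valid assignment using 3 colors: v1=1, v2=1, v3=3, v4=2, v5=2, v6=2, v7=2, v8=1. Each edge has distinct colors on its endpoints.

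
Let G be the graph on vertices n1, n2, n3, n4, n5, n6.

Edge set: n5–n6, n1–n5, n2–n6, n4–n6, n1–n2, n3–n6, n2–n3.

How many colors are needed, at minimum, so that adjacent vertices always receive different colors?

3

n2, n3, n6 are mutually adjacent, so at least 3 colors are needed.
One proper 3-coloring: n1=1, n2=2, n3=3, n4=2, n5=2, n6=1. Every edge joins two different colors.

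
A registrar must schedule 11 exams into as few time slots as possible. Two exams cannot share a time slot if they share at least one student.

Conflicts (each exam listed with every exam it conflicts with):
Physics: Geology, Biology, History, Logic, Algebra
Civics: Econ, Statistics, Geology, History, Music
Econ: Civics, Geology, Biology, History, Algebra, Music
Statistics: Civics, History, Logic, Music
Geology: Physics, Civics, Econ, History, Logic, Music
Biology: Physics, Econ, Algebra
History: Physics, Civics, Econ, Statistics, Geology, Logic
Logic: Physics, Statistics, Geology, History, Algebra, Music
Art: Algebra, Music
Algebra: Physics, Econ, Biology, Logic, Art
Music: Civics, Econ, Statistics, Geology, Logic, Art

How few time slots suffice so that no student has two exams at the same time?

4

Civics, Econ, Geology, History all conflict with each other, so at least 4 time slots are needed.
4 time slots suffice: time slot 1 → {History, Algebra, Music}; time slot 2 → {Econ, Logic, Art}; time slot 3 → {Statistics, Geology, Biology}; time slot 4 → {Physics, Civics}. Each listed conflict is separated.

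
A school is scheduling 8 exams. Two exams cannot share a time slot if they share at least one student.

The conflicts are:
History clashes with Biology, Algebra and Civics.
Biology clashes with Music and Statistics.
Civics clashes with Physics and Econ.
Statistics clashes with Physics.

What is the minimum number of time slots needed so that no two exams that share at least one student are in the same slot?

3

The cycle Civics-History-Biology-Statistics-Physics-Civics has odd length 5, so it cannot be 2-colored; at least 3 time slots are needed.
3 time slots suffice: History=2, Biology=1, Algebra=1, Music=2, Civics=1, Statistics=3, Physics=2, Econ=2. Each listed conflict is separated.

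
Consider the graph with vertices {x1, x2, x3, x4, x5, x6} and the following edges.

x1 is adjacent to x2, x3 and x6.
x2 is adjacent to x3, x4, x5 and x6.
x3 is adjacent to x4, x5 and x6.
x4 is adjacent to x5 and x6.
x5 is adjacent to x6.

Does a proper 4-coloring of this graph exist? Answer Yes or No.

No

x2, x3, x4, x5, x6 are mutually adjacent (a clique of size 5), so at least 5 colors are needed.
So 4 colors are not enough.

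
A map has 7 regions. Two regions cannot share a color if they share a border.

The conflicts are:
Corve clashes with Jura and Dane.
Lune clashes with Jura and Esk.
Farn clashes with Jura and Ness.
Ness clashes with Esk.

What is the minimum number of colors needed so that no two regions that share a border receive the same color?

The cycle Lune-Esk-Ness-Farn-Jura-Lune has odd length 5, so it cannot be 2-colored; at least 3 colors are needed.
3 colors suffice: color 1 → {Jura, Ness, Dane}; color 2 → {Corve, Farn, Esk}; color 3 → {Lune}. Each listed conflict is separated.

3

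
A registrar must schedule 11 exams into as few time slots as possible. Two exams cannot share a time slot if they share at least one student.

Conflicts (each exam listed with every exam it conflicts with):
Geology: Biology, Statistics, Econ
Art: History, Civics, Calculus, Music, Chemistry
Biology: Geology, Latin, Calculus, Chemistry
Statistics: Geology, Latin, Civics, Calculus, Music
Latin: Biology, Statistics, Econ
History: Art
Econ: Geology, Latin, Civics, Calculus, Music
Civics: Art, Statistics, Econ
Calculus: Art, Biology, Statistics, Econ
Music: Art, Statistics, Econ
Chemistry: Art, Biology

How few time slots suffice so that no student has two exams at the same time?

2

Art and History conflict, so at least 2 time slots are needed.
2 time slots suffice: time slot 1 → {Art, Biology, Statistics, Econ}; time slot 2 → {Geology, Latin, History, Civics, Calculus, Music, Chemistry}. Each listed conflict is separated.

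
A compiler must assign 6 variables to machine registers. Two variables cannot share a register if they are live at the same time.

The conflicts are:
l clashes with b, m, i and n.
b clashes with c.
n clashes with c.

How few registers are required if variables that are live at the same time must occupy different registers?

l and n conflict, so at least 2 registers are needed.
2 registers suffice: register 1 → {l, c}; register 2 → {b, m, i, n}. No two conflicting variables share a register.

2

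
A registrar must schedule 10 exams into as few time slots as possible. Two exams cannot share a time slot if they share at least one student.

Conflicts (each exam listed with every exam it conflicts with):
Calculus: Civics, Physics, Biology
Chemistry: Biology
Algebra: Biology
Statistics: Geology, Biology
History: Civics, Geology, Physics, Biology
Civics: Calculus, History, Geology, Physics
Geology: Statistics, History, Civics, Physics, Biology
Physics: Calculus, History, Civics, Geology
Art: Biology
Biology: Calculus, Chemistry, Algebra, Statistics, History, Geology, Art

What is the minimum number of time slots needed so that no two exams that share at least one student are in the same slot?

4

History, Civics, Geology, Physics are mutually in conflict, so at least 4 time slots are needed.
4 time slots suffice: time slot 1 → {Civics, Biology}; time slot 2 → {Calculus, Chemistry, Algebra, Geology, Art}; time slot 3 → {Statistics, Physics}; time slot 4 → {History}. Every pair that conflicts lands in different time slots.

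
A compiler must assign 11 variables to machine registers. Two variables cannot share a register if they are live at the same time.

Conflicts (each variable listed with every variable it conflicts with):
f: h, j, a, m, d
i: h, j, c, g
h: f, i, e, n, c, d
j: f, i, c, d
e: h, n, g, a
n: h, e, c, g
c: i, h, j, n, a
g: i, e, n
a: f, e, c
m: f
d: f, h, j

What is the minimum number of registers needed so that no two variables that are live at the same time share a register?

3

h, n, c pairwise conflict, so at least 3 registers are needed.
3 registers suffice: register 1 → {h, j, g, a, m}; register 2 → {f, e, c}; register 3 → {i, n, d}. Every pair that conflicts lands in different registers.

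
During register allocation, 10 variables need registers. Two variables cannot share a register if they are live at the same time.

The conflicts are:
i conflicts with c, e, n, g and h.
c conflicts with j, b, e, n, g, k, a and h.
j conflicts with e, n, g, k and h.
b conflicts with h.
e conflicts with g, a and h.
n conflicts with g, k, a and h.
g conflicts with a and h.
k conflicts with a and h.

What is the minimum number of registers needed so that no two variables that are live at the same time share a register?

5

c, j, n, k, h pairwise conflict, so at least 5 registers are needed.
A valid assignment using 5 registers: i=5, c=1, j=5, b=3, e=3, n=3, g=4, k=4, a=2, h=2. Each listed conflict is separated.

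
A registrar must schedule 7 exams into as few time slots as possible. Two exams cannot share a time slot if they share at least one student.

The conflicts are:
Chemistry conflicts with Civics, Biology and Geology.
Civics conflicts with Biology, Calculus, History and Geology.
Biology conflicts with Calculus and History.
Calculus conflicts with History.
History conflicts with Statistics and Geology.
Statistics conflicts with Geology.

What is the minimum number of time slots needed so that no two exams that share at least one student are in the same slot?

Civics, Biology, Calculus, History all conflict with each other, so at least 4 time slots are needed.
4 time slots suffice: time slot 1 → {Chemistry, History}; time slot 2 → {Civics, Statistics}; time slot 3 → {Biology, Geology}; time slot 4 → {Calculus}. No two conflicting exams share a time slot.

4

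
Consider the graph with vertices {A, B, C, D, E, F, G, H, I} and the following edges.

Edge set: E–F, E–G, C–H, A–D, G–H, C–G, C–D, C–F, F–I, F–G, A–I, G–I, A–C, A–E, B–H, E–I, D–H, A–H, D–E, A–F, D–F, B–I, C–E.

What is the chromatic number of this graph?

A, C, D, E, F are pairwise adjacent (a clique of size 5), so at least 5 colors are needed.
5 colors suffice: A=green, B=green, C=blue, D=purple, E=red, F=yellow, G=green, H=red, I=blue. Each edge has distinct colors on its endpoints.

5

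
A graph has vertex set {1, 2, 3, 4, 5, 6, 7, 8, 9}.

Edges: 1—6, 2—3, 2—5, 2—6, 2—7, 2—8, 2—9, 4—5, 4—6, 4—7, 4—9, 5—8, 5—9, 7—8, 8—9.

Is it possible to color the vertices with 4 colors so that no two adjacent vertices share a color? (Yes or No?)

The chromatic number is 4. 2, 5, 8, 9 form a clique, so at least 4 colors are needed.
4 colors suffice: color a → {1, 2, 4}; color b → {3, 5, 6, 7}; color c → {8}; color d → {9}.
That is already a proper 4-coloring.

Yes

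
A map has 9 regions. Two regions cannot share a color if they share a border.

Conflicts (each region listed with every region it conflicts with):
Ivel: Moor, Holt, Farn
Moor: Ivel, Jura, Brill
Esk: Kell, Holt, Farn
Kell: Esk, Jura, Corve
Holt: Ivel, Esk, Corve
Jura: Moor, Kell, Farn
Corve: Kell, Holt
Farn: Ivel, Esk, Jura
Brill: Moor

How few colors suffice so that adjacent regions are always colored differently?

2

Holt and Corve conflict, so at least 2 colors are needed.
One proper 2-coloring: Ivel=1, Moor=2, Esk=1, Kell=2, Holt=2, Jura=1, Corve=1, Farn=2, Brill=1. No two conflicting regions share a color.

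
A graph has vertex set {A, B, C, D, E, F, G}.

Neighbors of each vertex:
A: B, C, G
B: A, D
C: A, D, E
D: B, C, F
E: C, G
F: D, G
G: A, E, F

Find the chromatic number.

3

The cycle D-C-A-G-F-D has odd length 5, so it cannot be 2-colored; at least 3 colors are needed.
3 colors suffice: color 1 → {A, D, E}; color 2 → {B, C, G}; color 3 → {F}. No two adjacent vertices share a color.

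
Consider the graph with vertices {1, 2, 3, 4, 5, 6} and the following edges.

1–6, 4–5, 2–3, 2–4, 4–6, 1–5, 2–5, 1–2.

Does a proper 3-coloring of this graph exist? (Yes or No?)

The chromatic number is 3. 1, 2, 5 are mutually adjacent, so at least 3 colors are needed.
3 colors suffice: color red → {2, 6}; color blue → {1, 3, 4}; color green → {5}.
That is already a proper 3-coloring.

Yes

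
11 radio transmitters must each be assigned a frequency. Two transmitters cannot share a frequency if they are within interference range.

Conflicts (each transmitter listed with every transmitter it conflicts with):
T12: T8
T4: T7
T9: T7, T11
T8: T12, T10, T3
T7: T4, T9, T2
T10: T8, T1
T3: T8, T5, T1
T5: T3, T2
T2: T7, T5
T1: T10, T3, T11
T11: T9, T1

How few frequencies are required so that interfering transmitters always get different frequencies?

3

The cycle T9-T7-T2-T5-T3-T1-T11-T9 has odd length 7, so it cannot be 2-colored; at least 3 frequencies are needed.
Using 3 frequencies: T12=2, T4=2, T9=2, T8=1, T7=1, T10=2, T3=2, T5=1, T2=2, T1=1, T11=3. Every pair that conflicts lands in different frequencies.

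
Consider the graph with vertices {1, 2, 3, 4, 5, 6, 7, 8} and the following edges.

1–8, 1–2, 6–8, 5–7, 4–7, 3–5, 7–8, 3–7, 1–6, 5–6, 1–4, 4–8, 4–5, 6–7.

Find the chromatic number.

3

3, 5, 7 form a triangle, so at least 3 colors are needed.
3 colors suffice: color red → {1, 7}; color blue → {2, 5, 8}; color green → {3, 4, 6}. Every edge joins two different colors.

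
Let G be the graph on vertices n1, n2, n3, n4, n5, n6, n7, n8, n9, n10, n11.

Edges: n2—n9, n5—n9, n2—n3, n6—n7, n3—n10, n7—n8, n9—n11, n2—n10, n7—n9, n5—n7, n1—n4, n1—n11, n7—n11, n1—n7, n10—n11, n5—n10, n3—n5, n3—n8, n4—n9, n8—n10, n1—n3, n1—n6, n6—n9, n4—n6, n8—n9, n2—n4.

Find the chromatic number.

n1, n6, n7 are mutually adjacent, so at least 3 colors are needed.
3 colors suffice: color 1 → {n1, n9, n10}; color 2 → {n3, n4, n7}; color 3 → {n2, n5, n6, n8, n11}. Each edge has distinct colors on its endpoints.

3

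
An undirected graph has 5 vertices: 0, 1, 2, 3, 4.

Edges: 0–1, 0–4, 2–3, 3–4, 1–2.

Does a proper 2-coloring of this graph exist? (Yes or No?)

The cycle 0-4-3-2-1-0 has odd length 5, so it cannot be 2-colored; at least 3 colors are needed.
So 2 colors are not enough.

No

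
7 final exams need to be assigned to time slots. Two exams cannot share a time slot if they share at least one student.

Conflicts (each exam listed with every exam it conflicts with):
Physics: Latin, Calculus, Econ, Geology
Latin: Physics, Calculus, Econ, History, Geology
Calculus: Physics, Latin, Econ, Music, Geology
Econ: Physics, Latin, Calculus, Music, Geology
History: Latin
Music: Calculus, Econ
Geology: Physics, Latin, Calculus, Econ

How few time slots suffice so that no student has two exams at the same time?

Physics, Latin, Calculus, Econ, Geology all conflict with each other, so at least 5 time slots are needed.
5 time slots suffice: Physics=5, Latin=1, Calculus=3, Econ=2, History=2, Music=1, Geology=4. Each listed conflict is separated.

5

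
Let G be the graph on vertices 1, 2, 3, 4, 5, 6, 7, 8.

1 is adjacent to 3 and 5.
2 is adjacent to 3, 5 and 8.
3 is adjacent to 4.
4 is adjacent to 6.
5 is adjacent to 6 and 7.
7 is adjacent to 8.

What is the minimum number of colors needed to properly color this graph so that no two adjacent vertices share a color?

3

The cycle 3-4-6-5-2-3 has odd length 5, so it cannot be 2-colored; at least 3 colors are needed.
A valid assignment using 3 colors: 1=blue, 2=blue, 3=red, 4=green, 5=red, 6=blue, 7=blue, 8=red. No two adjacent vertices share a color.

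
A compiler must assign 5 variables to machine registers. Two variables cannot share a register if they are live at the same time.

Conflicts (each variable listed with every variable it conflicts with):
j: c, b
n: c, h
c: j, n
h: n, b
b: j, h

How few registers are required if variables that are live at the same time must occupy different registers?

The cycle h-n-c-j-b-h has odd length 5, so it cannot be 2-colored; at least 3 registers are needed.
3 registers suffice: register 1 → {c, h}; register 2 → {n, b}; register 3 → {j}. No two conflicting variables share a register.

3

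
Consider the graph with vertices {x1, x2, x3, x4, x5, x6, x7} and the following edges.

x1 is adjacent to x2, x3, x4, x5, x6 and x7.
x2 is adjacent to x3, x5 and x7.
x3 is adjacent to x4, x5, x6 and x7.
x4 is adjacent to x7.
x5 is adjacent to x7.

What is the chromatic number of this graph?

x1, x2, x3, x5, x7 are pairwise adjacent (a clique of size 5), so at least 5 colors are needed.
5 colors suffice: color 1 → {x1}; color 2 → {x3}; color 3 → {x6, x7}; color 4 → {x4, x5}; color 5 → {x2}. Each edge has distinct colors on its endpoints.

5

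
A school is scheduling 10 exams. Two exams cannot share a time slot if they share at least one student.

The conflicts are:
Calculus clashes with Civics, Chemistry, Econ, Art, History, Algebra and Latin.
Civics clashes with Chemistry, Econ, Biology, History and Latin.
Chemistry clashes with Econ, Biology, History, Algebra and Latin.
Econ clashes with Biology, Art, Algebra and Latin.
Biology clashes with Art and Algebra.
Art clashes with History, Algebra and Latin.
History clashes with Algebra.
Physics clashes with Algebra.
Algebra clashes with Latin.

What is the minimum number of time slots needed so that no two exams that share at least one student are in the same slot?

5

Calculus, Civics, Chemistry, Econ, Latin pairwise conflict, so at least 5 time slots are needed.
Using 5 time slots: Calculus=4, Civics=1, Chemistry=2, Econ=3, Biology=4, Art=2, History=3, Physics=2, Algebra=1, Latin=5. Every pair that conflicts lands in different time slots.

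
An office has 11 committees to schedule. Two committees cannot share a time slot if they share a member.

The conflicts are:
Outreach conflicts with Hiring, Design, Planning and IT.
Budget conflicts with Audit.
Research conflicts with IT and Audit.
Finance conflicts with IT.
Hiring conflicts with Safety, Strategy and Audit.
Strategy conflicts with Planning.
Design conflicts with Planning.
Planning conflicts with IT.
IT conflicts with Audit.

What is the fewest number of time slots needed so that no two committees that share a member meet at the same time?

3

Outreach, Design, Planning all conflict with each other, so at least 3 time slots are needed.
Using 3 time slots: Outreach=2, Budget=1, Research=3, Finance=2, Hiring=1, Safety=2, Strategy=2, Design=1, Planning=3, IT=1, Audit=2. No two conflicting committees share a time slot.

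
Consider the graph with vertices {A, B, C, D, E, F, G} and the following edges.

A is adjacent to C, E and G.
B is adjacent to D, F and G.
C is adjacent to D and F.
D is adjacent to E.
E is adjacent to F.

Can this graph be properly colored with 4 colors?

Yes

The chromatic number is 3. The cycle A-G-B-D-C-A has odd length 5, so it cannot be 2-colored; at least 3 colors are needed.
3 colors suffice: color red → {A, B}; color blue → {C, E, G}; color green → {D, F}.
Since 4 ≥ 3, a proper 4-coloring certainly exists.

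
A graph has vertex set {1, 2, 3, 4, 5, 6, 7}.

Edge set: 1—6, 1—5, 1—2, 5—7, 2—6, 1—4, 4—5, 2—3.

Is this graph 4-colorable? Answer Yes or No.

Yes

The chromatic number is 3. 1, 4, 5 are pairwise adjacent, so at least 3 colors are needed.
3 colors suffice: color red → {1, 3, 7}; color blue → {2, 5}; color green → {4, 6}.
Since 4 ≥ 3, a proper 4-coloring certainly exists.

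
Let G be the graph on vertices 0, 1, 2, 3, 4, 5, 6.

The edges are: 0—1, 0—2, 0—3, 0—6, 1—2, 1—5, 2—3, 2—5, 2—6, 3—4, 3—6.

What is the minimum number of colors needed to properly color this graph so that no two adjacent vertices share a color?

4

0, 2, 3, 6 are mutually adjacent (a clique of size 4), so at least 4 colors are needed.
4 colors suffice: 0=b, 1=c, 2=a, 3=c, 4=a, 5=b, 6=d. No two adjacent vertices share a color.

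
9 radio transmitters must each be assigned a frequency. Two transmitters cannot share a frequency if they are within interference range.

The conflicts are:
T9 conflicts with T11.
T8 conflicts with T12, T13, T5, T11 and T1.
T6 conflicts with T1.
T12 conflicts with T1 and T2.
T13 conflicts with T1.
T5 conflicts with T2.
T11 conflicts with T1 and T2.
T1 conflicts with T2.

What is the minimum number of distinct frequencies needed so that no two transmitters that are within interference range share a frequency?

T8, T13, T1 pairwise conflict, so at least 3 frequencies are needed.
Using 3 frequencies: T9=1, T8=2, T6=2, T12=3, T13=3, T5=1, T11=3, T1=1, T2=2. No two conflicting transmitters share a frequency.

3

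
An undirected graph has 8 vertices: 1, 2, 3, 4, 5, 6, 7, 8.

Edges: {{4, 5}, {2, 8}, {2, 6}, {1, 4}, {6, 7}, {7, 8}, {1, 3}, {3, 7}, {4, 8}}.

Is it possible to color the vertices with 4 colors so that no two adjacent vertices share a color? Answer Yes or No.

The chromatic number is 3. The cycle 4-1-3-7-8-4 has odd length 5, so it cannot be 2-colored; at least 3 colors are needed.
3 colors suffice: color a → {2, 4, 7}; color b → {3, 5, 6, 8}; color c → {1}.
Since 4 ≥ 3, a proper 4-coloring certainly exists.

Yes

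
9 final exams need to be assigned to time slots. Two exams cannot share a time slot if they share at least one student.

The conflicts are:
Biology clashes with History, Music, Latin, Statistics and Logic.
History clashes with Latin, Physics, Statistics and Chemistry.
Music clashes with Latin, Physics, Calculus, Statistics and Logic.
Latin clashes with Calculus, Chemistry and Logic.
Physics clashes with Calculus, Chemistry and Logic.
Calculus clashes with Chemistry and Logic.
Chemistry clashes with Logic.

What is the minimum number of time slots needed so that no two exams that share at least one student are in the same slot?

4

Music, Physics, Calculus, Logic all conflict with each other, so at least 4 time slots are needed.
4 time slots suffice: time slot 1 → {Latin, Physics, Statistics}; time slot 2 → {Music, Chemistry}; time slot 3 → {History, Logic}; time slot 4 → {Biology, Calculus}. Each listed conflict is separated.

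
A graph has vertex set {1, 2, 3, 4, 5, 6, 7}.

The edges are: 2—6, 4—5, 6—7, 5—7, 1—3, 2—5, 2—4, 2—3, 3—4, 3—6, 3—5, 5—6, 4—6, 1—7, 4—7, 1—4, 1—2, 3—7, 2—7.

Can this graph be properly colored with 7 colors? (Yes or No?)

Yes

The chromatic number is 6. 2, 3, 4, 5, 6, 7 are mutually adjacent (a clique of size 6), so at least 6 colors are needed.
6 colors suffice: color a → {7}; color b → {4}; color c → {2}; color d → {3}; color e → {1, 5}; color f → {6}.
Since 7 ≥ 6, a proper 7-coloring certainly exists.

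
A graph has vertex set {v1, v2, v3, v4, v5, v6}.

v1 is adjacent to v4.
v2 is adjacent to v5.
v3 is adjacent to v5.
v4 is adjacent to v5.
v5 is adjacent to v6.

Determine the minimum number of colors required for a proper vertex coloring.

2

v1 and v4 are adjacent, so at least 2 colors are needed.
2 colors suffice: color 1 → {v1, v5}; color 2 → {v2, v3, v4, v6}. No two adjacent vertices share a color.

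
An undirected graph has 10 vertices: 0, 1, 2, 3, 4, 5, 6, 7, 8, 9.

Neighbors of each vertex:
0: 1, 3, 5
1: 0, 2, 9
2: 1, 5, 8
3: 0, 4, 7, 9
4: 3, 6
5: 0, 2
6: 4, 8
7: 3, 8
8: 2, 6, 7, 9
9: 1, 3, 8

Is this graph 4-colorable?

Yes

The chromatic number is 3. The cycle 4-3-7-8-6-4 has odd length 5, so it cannot be 2-colored; at least 3 colors are needed.
3 colors suffice: color red → {1, 3, 5, 8}; color blue → {0, 2, 4, 7, 9}; color green → {6}.
Since 4 ≥ 3, a proper 4-coloring certainly exists.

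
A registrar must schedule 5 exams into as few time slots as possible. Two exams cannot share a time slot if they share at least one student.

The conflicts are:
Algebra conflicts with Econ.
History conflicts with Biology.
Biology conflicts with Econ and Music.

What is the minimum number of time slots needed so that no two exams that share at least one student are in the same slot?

2

Biology and Music conflict, so at least 2 time slots are needed.
2 time slots suffice: time slot 1 → {Algebra, Biology}; time slot 2 → {History, Econ, Music}. Each listed conflict is separated.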